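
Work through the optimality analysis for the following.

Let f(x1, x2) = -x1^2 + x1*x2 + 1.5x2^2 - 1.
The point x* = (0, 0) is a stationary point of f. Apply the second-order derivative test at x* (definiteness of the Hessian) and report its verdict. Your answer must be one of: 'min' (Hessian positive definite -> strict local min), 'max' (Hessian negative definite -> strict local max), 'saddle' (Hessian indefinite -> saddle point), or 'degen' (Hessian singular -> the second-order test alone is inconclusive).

Compute the Hessian H = grad^2 f:
  H = [[-2, 1], [1, 3]]
Verify stationarity: grad f(x*) = H x* + g = (0, 0).
Eigenvalues of H: -2.1926, 3.1926.
Eigenvalues have mixed signs, so H is indefinite -> x* is a saddle point.

saddle


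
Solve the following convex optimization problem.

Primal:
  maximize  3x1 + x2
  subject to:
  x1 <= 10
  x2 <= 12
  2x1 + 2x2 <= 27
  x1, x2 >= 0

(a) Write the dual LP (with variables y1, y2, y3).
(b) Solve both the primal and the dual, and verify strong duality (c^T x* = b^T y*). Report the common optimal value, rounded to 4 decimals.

The standard primal-dual pair for 'max c^T x s.t. A x <= b, x >= 0' is:
  Dual:  min b^T y  s.t.  A^T y >= c,  y >= 0.

So the dual LP is:
  minimize  10y1 + 12y2 + 27y3
  subject to:
    y1 + 2y3 >= 3
    y2 + 2y3 >= 1
    y1, y2, y3 >= 0

Solving the primal: x* = (10, 3.5).
  primal value c^T x* = 33.5.
Solving the dual: y* = (2, 0, 0.5).
  dual value b^T y* = 33.5.
Strong duality: c^T x* = b^T y*. Confirmed.

33.5


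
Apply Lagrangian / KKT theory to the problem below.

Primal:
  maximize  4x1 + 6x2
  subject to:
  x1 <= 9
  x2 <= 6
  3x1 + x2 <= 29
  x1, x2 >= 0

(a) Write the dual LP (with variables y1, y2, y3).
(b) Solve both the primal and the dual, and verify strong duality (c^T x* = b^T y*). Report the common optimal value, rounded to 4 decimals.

The standard primal-dual pair for 'max c^T x s.t. A x <= b, x >= 0' is:
  Dual:  min b^T y  s.t.  A^T y >= c,  y >= 0.

So the dual LP is:
  minimize  9y1 + 6y2 + 29y3
  subject to:
    y1 + 3y3 >= 4
    y2 + y3 >= 6
    y1, y2, y3 >= 0

Solving the primal: x* = (7.6667, 6).
  primal value c^T x* = 66.6667.
Solving the dual: y* = (0, 4.6667, 1.3333).
  dual value b^T y* = 66.6667.
Strong duality: c^T x* = b^T y*. Confirmed.

66.6667


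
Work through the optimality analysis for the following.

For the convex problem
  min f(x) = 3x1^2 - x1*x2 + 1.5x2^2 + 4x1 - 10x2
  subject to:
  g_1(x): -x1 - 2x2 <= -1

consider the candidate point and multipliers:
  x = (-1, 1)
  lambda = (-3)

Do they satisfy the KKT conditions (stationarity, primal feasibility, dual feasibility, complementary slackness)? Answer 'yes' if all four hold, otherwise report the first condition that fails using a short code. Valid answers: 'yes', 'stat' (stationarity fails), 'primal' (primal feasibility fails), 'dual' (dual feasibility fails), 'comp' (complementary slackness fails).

Gradient of f: grad f(x) = Q x + c = (-3, -6)
Constraint values g_i(x) = a_i^T x - b_i:
  g_1((-1, 1)) = 0
Stationarity residual: grad f(x) + sum_i lambda_i a_i = (0, 0)
  -> stationarity OK
Primal feasibility (all g_i <= 0): OK
Dual feasibility (all lambda_i >= 0): FAILS
Complementary slackness (lambda_i * g_i(x) = 0 for all i): OK

Verdict: the first failing condition is dual_feasibility -> dual.

dual


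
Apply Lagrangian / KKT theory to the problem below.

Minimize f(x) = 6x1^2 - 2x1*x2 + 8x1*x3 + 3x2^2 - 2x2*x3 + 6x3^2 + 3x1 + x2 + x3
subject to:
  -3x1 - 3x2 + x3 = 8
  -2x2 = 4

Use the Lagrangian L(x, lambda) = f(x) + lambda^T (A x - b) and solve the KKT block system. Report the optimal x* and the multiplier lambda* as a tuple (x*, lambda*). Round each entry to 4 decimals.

Form the Lagrangian:
  L(x, lambda) = (1/2) x^T Q x + c^T x + lambda^T (A x - b)
Stationarity (grad_x L = 0): Q x + c + A^T lambda = 0.
Primal feasibility: A x = b.

This gives the KKT block system:
  [ Q   A^T ] [ x     ]   [-c ]
  [ A    0  ] [ lambda ] = [ b ]

Solving the linear system:
  x*      = (-0.6548, -2, 0.0357)
  lambda* = (-0.1905, -4.5952)
  f(x*)   = 7.9881

x* = (-0.6548, -2, 0.0357), lambda* = (-0.1905, -4.5952)


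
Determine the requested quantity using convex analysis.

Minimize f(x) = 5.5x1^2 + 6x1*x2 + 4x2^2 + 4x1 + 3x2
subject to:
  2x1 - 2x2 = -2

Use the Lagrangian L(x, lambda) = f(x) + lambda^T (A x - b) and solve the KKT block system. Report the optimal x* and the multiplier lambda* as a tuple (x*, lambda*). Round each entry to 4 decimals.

Form the Lagrangian:
  L(x, lambda) = (1/2) x^T Q x + c^T x + lambda^T (A x - b)
Stationarity (grad_x L = 0): Q x + c + A^T lambda = 0.
Primal feasibility: A x = b.

This gives the KKT block system:
  [ Q   A^T ] [ x     ]   [-c ]
  [ A    0  ] [ lambda ] = [ b ]

Solving the linear system:
  x*      = (-0.6774, 0.3226)
  lambda* = (0.7581)
  f(x*)   = -0.1129

x* = (-0.6774, 0.3226), lambda* = (0.7581)


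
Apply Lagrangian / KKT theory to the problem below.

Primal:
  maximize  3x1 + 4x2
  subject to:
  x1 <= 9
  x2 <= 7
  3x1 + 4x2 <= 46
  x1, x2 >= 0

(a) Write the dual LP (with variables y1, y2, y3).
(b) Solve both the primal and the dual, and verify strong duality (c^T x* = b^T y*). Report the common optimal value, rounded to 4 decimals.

The standard primal-dual pair for 'max c^T x s.t. A x <= b, x >= 0' is:
  Dual:  min b^T y  s.t.  A^T y >= c,  y >= 0.

So the dual LP is:
  minimize  9y1 + 7y2 + 46y3
  subject to:
    y1 + 3y3 >= 3
    y2 + 4y3 >= 4
    y1, y2, y3 >= 0

Solving the primal: x* = (6, 7).
  primal value c^T x* = 46.
Solving the dual: y* = (0, 0, 1).
  dual value b^T y* = 46.
Strong duality: c^T x* = b^T y*. Confirmed.

46


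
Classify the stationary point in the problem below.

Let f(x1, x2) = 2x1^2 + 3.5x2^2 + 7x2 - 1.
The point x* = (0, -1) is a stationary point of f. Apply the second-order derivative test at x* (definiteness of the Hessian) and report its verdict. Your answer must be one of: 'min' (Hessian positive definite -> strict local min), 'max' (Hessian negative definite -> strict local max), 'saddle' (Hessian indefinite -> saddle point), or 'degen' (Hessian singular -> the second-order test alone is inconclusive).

Compute the Hessian H = grad^2 f:
  H = [[4, 0], [0, 7]]
Verify stationarity: grad f(x*) = H x* + g = (0, 0).
Eigenvalues of H: 4, 7.
Both eigenvalues > 0, so H is positive definite -> x* is a strict local min.

min


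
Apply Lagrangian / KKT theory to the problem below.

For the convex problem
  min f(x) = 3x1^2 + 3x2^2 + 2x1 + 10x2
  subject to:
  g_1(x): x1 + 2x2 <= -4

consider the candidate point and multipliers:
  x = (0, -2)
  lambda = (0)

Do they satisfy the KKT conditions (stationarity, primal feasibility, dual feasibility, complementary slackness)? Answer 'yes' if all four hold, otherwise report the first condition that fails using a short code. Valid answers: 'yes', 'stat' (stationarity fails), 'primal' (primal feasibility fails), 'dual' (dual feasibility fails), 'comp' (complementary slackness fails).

Gradient of f: grad f(x) = Q x + c = (2, -2)
Constraint values g_i(x) = a_i^T x - b_i:
  g_1((0, -2)) = 0
Stationarity residual: grad f(x) + sum_i lambda_i a_i = (2, -2)
  -> stationarity FAILS
Primal feasibility (all g_i <= 0): OK
Dual feasibility (all lambda_i >= 0): OK
Complementary slackness (lambda_i * g_i(x) = 0 for all i): OK

Verdict: the first failing condition is stationarity -> stat.

stat


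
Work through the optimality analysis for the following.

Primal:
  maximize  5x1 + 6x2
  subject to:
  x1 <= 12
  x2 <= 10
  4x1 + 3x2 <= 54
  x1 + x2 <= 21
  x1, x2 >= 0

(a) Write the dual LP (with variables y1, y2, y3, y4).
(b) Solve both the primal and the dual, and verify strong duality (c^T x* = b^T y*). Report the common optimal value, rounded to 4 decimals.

The standard primal-dual pair for 'max c^T x s.t. A x <= b, x >= 0' is:
  Dual:  min b^T y  s.t.  A^T y >= c,  y >= 0.

So the dual LP is:
  minimize  12y1 + 10y2 + 54y3 + 21y4
  subject to:
    y1 + 4y3 + y4 >= 5
    y2 + 3y3 + y4 >= 6
    y1, y2, y3, y4 >= 0

Solving the primal: x* = (6, 10).
  primal value c^T x* = 90.
Solving the dual: y* = (0, 2.25, 1.25, 0).
  dual value b^T y* = 90.
Strong duality: c^T x* = b^T y*. Confirmed.

90


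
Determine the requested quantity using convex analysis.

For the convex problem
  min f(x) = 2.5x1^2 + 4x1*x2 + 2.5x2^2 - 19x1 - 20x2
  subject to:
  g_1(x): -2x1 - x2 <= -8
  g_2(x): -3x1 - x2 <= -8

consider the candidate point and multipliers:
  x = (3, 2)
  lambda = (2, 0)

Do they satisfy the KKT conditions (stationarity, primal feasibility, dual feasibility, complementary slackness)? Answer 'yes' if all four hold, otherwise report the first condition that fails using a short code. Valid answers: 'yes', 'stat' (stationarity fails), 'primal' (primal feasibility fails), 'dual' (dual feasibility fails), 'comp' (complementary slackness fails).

Gradient of f: grad f(x) = Q x + c = (4, 2)
Constraint values g_i(x) = a_i^T x - b_i:
  g_1((3, 2)) = 0
  g_2((3, 2)) = -3
Stationarity residual: grad f(x) + sum_i lambda_i a_i = (0, 0)
  -> stationarity OK
Primal feasibility (all g_i <= 0): OK
Dual feasibility (all lambda_i >= 0): OK
Complementary slackness (lambda_i * g_i(x) = 0 for all i): OK

Verdict: yes, KKT holds.

yes


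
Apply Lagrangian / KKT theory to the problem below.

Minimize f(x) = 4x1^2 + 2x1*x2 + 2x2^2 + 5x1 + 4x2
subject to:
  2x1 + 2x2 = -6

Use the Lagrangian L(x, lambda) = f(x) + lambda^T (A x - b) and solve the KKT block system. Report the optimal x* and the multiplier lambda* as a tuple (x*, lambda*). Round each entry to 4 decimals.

Form the Lagrangian:
  L(x, lambda) = (1/2) x^T Q x + c^T x + lambda^T (A x - b)
Stationarity (grad_x L = 0): Q x + c + A^T lambda = 0.
Primal feasibility: A x = b.

This gives the KKT block system:
  [ Q   A^T ] [ x     ]   [-c ]
  [ A    0  ] [ lambda ] = [ b ]

Solving the linear system:
  x*      = (-0.875, -2.125)
  lambda* = (3.125)
  f(x*)   = 2.9375

x* = (-0.875, -2.125), lambda* = (3.125)


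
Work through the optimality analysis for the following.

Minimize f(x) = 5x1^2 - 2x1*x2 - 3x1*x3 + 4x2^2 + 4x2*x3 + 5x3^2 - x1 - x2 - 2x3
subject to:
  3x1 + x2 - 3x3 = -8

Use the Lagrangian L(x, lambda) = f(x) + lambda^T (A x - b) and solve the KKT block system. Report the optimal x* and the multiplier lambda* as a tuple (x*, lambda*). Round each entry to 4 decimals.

Form the Lagrangian:
  L(x, lambda) = (1/2) x^T Q x + c^T x + lambda^T (A x - b)
Stationarity (grad_x L = 0): Q x + c + A^T lambda = 0.
Primal feasibility: A x = b.

This gives the KKT block system:
  [ Q   A^T ] [ x     ]   [-c ]
  [ A    0  ] [ lambda ] = [ b ]

Solving the linear system:
  x*      = (-0.7323, -1.2494, 1.5179)
  lambda* = (3.4593)
  f(x*)   = 13.3103

x* = (-0.7323, -1.2494, 1.5179), lambda* = (3.4593)


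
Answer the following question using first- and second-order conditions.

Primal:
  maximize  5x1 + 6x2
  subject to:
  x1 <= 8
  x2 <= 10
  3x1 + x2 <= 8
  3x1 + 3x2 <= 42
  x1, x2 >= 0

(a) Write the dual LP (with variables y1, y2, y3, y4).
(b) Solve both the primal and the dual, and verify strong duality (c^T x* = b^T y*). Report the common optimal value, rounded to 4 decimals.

The standard primal-dual pair for 'max c^T x s.t. A x <= b, x >= 0' is:
  Dual:  min b^T y  s.t.  A^T y >= c,  y >= 0.

So the dual LP is:
  minimize  8y1 + 10y2 + 8y3 + 42y4
  subject to:
    y1 + 3y3 + 3y4 >= 5
    y2 + y3 + 3y4 >= 6
    y1, y2, y3, y4 >= 0

Solving the primal: x* = (0, 8).
  primal value c^T x* = 48.
Solving the dual: y* = (0, 0, 6, 0).
  dual value b^T y* = 48.
Strong duality: c^T x* = b^T y*. Confirmed.

48


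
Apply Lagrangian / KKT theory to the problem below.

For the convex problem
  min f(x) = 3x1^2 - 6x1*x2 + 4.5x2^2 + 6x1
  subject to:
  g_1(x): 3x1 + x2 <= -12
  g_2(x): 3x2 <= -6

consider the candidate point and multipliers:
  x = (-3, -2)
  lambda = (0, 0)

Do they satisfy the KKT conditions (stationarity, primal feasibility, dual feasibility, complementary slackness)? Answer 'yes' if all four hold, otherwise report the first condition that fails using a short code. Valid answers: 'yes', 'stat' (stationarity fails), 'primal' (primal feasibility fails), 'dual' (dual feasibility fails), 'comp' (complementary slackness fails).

Gradient of f: grad f(x) = Q x + c = (0, 0)
Constraint values g_i(x) = a_i^T x - b_i:
  g_1((-3, -2)) = 1
  g_2((-3, -2)) = 0
Stationarity residual: grad f(x) + sum_i lambda_i a_i = (0, 0)
  -> stationarity OK
Primal feasibility (all g_i <= 0): FAILS
Dual feasibility (all lambda_i >= 0): OK
Complementary slackness (lambda_i * g_i(x) = 0 for all i): OK

Verdict: the first failing condition is primal_feasibility -> primal.

primal


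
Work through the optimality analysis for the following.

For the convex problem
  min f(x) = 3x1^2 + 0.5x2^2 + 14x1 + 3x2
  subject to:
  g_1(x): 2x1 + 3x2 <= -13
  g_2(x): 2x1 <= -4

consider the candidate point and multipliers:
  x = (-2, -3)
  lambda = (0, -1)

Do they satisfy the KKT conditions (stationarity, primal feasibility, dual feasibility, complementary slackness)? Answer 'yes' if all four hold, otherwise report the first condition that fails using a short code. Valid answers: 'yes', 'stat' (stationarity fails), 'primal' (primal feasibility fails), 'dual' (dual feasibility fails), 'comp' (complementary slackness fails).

Gradient of f: grad f(x) = Q x + c = (2, 0)
Constraint values g_i(x) = a_i^T x - b_i:
  g_1((-2, -3)) = 0
  g_2((-2, -3)) = 0
Stationarity residual: grad f(x) + sum_i lambda_i a_i = (0, 0)
  -> stationarity OK
Primal feasibility (all g_i <= 0): OK
Dual feasibility (all lambda_i >= 0): FAILS
Complementary slackness (lambda_i * g_i(x) = 0 for all i): OK

Verdict: the first failing condition is dual_feasibility -> dual.

dual


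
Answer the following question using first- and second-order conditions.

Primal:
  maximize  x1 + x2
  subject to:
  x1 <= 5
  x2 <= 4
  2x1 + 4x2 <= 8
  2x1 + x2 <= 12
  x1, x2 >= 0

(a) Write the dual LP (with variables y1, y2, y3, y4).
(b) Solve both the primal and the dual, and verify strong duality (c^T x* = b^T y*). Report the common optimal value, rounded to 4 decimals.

The standard primal-dual pair for 'max c^T x s.t. A x <= b, x >= 0' is:
  Dual:  min b^T y  s.t.  A^T y >= c,  y >= 0.

So the dual LP is:
  minimize  5y1 + 4y2 + 8y3 + 12y4
  subject to:
    y1 + 2y3 + 2y4 >= 1
    y2 + 4y3 + y4 >= 1
    y1, y2, y3, y4 >= 0

Solving the primal: x* = (4, 0).
  primal value c^T x* = 4.
Solving the dual: y* = (0, 0, 0.5, 0).
  dual value b^T y* = 4.
Strong duality: c^T x* = b^T y*. Confirmed.

4


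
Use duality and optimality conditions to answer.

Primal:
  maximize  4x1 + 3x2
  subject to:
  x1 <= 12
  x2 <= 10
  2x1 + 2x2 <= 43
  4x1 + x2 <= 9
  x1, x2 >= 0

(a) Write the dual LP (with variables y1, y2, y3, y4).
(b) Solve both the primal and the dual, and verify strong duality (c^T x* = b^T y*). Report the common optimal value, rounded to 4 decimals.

The standard primal-dual pair for 'max c^T x s.t. A x <= b, x >= 0' is:
  Dual:  min b^T y  s.t.  A^T y >= c,  y >= 0.

So the dual LP is:
  minimize  12y1 + 10y2 + 43y3 + 9y4
  subject to:
    y1 + 2y3 + 4y4 >= 4
    y2 + 2y3 + y4 >= 3
    y1, y2, y3, y4 >= 0

Solving the primal: x* = (0, 9).
  primal value c^T x* = 27.
Solving the dual: y* = (0, 0, 0, 3).
  dual value b^T y* = 27.
Strong duality: c^T x* = b^T y*. Confirmed.

27


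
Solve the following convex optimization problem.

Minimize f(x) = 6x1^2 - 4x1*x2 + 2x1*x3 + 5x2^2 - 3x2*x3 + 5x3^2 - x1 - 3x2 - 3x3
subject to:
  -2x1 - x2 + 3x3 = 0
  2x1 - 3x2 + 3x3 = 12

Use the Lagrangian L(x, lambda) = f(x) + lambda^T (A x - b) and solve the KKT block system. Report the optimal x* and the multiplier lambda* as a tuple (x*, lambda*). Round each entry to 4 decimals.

Form the Lagrangian:
  L(x, lambda) = (1/2) x^T Q x + c^T x + lambda^T (A x - b)
Stationarity (grad_x L = 0): Q x + c + A^T lambda = 0.
Primal feasibility: A x = b.

This gives the KKT block system:
  [ Q   A^T ] [ x     ]   [-c ]
  [ A    0  ] [ lambda ] = [ b ]

Solving the linear system:
  x*      = (2.3582, -1.2835, 1.1443)
  lambda* = (5.8454, -11.5155)
  f(x*)   = 68.1224

x* = (2.3582, -1.2835, 1.1443), lambda* = (5.8454, -11.5155)


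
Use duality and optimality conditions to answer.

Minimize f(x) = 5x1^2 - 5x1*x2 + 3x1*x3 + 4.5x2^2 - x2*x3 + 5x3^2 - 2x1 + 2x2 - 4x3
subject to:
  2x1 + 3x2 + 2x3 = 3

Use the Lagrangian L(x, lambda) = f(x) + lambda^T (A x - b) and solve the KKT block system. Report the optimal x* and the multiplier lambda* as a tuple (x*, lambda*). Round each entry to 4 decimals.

Form the Lagrangian:
  L(x, lambda) = (1/2) x^T Q x + c^T x + lambda^T (A x - b)
Stationarity (grad_x L = 0): Q x + c + A^T lambda = 0.
Primal feasibility: A x = b.

This gives the KKT block system:
  [ Q   A^T ] [ x     ]   [-c ]
  [ A    0  ] [ lambda ] = [ b ]

Solving the linear system:
  x*      = (0.4294, 0.3829, 0.4963)
  lambda* = (-0.9342)
  f(x*)   = 0.3622

x* = (0.4294, 0.3829, 0.4963), lambda* = (-0.9342)


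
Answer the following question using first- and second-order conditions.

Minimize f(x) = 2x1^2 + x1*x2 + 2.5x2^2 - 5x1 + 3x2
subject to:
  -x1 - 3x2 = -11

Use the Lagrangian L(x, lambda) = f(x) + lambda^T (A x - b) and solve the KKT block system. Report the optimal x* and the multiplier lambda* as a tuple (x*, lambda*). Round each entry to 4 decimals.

Form the Lagrangian:
  L(x, lambda) = (1/2) x^T Q x + c^T x + lambda^T (A x - b)
Stationarity (grad_x L = 0): Q x + c + A^T lambda = 0.
Primal feasibility: A x = b.

This gives the KKT block system:
  [ Q   A^T ] [ x     ]   [-c ]
  [ A    0  ] [ lambda ] = [ b ]

Solving the linear system:
  x*      = (2.1714, 2.9429)
  lambda* = (6.6286)
  f(x*)   = 35.4429

x* = (2.1714, 2.9429), lambda* = (6.6286)


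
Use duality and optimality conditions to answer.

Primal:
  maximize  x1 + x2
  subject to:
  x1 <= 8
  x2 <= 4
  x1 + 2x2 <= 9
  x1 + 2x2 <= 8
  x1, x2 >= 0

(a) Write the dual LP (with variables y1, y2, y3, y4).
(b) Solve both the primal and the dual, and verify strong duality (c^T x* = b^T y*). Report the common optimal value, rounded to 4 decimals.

The standard primal-dual pair for 'max c^T x s.t. A x <= b, x >= 0' is:
  Dual:  min b^T y  s.t.  A^T y >= c,  y >= 0.

So the dual LP is:
  minimize  8y1 + 4y2 + 9y3 + 8y4
  subject to:
    y1 + y3 + y4 >= 1
    y2 + 2y3 + 2y4 >= 1
    y1, y2, y3, y4 >= 0

Solving the primal: x* = (8, 0).
  primal value c^T x* = 8.
Solving the dual: y* = (0.5, 0, 0, 0.5).
  dual value b^T y* = 8.
Strong duality: c^T x* = b^T y*. Confirmed.

8


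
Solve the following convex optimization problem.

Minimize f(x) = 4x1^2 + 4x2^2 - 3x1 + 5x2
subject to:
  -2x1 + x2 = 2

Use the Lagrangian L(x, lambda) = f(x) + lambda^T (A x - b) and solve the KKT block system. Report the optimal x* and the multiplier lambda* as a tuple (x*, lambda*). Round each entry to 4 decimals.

Form the Lagrangian:
  L(x, lambda) = (1/2) x^T Q x + c^T x + lambda^T (A x - b)
Stationarity (grad_x L = 0): Q x + c + A^T lambda = 0.
Primal feasibility: A x = b.

This gives the KKT block system:
  [ Q   A^T ] [ x     ]   [-c ]
  [ A    0  ] [ lambda ] = [ b ]

Solving the linear system:
  x*      = (-0.975, 0.05)
  lambda* = (-5.4)
  f(x*)   = 6.9875

x* = (-0.975, 0.05), lambda* = (-5.4)


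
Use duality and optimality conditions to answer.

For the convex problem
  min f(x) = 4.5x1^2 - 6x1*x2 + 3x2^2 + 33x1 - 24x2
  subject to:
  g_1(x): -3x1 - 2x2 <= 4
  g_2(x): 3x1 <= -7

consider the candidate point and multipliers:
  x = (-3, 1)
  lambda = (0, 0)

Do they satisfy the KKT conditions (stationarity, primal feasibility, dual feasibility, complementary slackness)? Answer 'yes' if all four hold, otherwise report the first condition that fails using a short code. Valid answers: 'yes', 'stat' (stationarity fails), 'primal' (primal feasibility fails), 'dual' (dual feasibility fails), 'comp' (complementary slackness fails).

Gradient of f: grad f(x) = Q x + c = (0, 0)
Constraint values g_i(x) = a_i^T x - b_i:
  g_1((-3, 1)) = 3
  g_2((-3, 1)) = -2
Stationarity residual: grad f(x) + sum_i lambda_i a_i = (0, 0)
  -> stationarity OK
Primal feasibility (all g_i <= 0): FAILS
Dual feasibility (all lambda_i >= 0): OK
Complementary slackness (lambda_i * g_i(x) = 0 for all i): OK

Verdict: the first failing condition is primal_feasibility -> primal.

primal


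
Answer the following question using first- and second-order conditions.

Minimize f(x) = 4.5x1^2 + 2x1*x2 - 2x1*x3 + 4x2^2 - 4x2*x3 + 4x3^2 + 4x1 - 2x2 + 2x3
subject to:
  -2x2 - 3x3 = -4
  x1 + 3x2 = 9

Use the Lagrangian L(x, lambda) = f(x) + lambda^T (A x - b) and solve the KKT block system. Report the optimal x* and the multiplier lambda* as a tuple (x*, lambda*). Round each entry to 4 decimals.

Form the Lagrangian:
  L(x, lambda) = (1/2) x^T Q x + c^T x + lambda^T (A x - b)
Stationarity (grad_x L = 0): Q x + c + A^T lambda = 0.
Primal feasibility: A x = b.

This gives the KKT block system:
  [ Q   A^T ] [ x     ]   [-c ]
  [ A    0  ] [ lambda ] = [ b ]

Solving the linear system:
  x*      = (0.0342, 2.9886, -0.6591)
  lambda* = (-5.0984, -11.6034)
  f(x*)   = 38.4394

x* = (0.0342, 2.9886, -0.6591), lambda* = (-5.0984, -11.6034)


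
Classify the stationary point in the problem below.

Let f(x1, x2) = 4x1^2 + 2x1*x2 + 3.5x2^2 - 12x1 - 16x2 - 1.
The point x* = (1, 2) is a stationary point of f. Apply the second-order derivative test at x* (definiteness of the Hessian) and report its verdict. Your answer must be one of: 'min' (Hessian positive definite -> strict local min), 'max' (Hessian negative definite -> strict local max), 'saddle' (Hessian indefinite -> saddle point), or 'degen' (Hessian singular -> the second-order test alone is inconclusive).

Compute the Hessian H = grad^2 f:
  H = [[8, 2], [2, 7]]
Verify stationarity: grad f(x*) = H x* + g = (0, 0).
Eigenvalues of H: 5.4384, 9.5616.
Both eigenvalues > 0, so H is positive definite -> x* is a strict local min.

min


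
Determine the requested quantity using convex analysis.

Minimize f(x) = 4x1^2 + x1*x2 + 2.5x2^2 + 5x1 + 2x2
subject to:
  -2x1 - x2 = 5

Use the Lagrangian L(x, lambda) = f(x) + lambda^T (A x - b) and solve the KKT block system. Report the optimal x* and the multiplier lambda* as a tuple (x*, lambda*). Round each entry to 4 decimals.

Form the Lagrangian:
  L(x, lambda) = (1/2) x^T Q x + c^T x + lambda^T (A x - b)
Stationarity (grad_x L = 0): Q x + c + A^T lambda = 0.
Primal feasibility: A x = b.

This gives the KKT block system:
  [ Q   A^T ] [ x     ]   [-c ]
  [ A    0  ] [ lambda ] = [ b ]

Solving the linear system:
  x*      = (-1.9167, -1.1667)
  lambda* = (-5.75)
  f(x*)   = 8.4167

x* = (-1.9167, -1.1667), lambda* = (-5.75)


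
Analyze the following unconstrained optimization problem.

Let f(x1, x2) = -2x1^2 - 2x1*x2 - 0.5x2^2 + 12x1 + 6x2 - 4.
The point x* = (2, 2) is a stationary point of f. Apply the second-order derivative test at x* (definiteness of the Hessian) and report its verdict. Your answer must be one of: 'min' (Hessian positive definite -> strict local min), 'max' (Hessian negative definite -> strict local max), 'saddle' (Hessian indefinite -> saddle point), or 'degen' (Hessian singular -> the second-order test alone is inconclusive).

Compute the Hessian H = grad^2 f:
  H = [[-4, -2], [-2, -1]]
Verify stationarity: grad f(x*) = H x* + g = (0, 0).
Eigenvalues of H: -5, 0.
H has a zero eigenvalue (singular; negative semidefinite but not definite), so H is neither positive definite, negative definite, nor indefinite. The second-order test alone is inconclusive -> degen.
(Indeed, f is constant along the null direction of H through x*, so x* is not a strict local extremum.)

degen


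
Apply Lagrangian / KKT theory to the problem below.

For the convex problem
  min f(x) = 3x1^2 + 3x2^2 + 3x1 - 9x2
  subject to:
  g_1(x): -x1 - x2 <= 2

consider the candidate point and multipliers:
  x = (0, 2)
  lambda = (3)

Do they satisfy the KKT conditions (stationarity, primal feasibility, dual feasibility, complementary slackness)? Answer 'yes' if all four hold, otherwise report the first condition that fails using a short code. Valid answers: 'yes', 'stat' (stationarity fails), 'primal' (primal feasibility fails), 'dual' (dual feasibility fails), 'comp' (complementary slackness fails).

Gradient of f: grad f(x) = Q x + c = (3, 3)
Constraint values g_i(x) = a_i^T x - b_i:
  g_1((0, 2)) = -4
Stationarity residual: grad f(x) + sum_i lambda_i a_i = (0, 0)
  -> stationarity OK
Primal feasibility (all g_i <= 0): OK
Dual feasibility (all lambda_i >= 0): OK
Complementary slackness (lambda_i * g_i(x) = 0 for all i): FAILS

Verdict: the first failing condition is complementary_slackness -> comp.

comp


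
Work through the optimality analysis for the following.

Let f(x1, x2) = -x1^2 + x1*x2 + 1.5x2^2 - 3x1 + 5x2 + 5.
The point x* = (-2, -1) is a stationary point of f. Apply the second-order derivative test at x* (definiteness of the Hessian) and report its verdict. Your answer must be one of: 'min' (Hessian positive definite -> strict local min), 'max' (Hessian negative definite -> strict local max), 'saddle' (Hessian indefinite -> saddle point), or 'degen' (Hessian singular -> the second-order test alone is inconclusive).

Compute the Hessian H = grad^2 f:
  H = [[-2, 1], [1, 3]]
Verify stationarity: grad f(x*) = H x* + g = (0, 0).
Eigenvalues of H: -2.1926, 3.1926.
Eigenvalues have mixed signs, so H is indefinite -> x* is a saddle point.

saddle


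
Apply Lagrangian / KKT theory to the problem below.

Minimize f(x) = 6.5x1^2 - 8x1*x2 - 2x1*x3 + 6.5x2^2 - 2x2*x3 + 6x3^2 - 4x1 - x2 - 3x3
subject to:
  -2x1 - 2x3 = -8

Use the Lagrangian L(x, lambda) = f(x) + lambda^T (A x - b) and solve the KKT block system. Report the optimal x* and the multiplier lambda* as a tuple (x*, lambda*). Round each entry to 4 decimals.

Form the Lagrangian:
  L(x, lambda) = (1/2) x^T Q x + c^T x + lambda^T (A x - b)
Stationarity (grad_x L = 0): Q x + c + A^T lambda = 0.
Primal feasibility: A x = b.

This gives the KKT block system:
  [ Q   A^T ] [ x     ]   [-c ]
  [ A    0  ] [ lambda ] = [ b ]

Solving the linear system:
  x*      = (2.3314, 1.7683, 1.6686)
  lambda* = (4.412)
  f(x*)   = 9.5982

x* = (2.3314, 1.7683, 1.6686), lambda* = (4.412)


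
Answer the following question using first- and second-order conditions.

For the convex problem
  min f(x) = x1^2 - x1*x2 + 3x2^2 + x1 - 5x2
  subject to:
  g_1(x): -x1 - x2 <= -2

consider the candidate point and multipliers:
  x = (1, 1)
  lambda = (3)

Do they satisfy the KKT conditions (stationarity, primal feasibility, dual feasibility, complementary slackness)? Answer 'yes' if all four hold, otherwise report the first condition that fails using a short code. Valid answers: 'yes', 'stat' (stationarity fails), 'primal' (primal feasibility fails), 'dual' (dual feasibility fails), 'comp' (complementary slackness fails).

Gradient of f: grad f(x) = Q x + c = (2, 0)
Constraint values g_i(x) = a_i^T x - b_i:
  g_1((1, 1)) = 0
Stationarity residual: grad f(x) + sum_i lambda_i a_i = (-1, -3)
  -> stationarity FAILS
Primal feasibility (all g_i <= 0): OK
Dual feasibility (all lambda_i >= 0): OK
Complementary slackness (lambda_i * g_i(x) = 0 for all i): OK

Verdict: the first failing condition is stationarity -> stat.

stat


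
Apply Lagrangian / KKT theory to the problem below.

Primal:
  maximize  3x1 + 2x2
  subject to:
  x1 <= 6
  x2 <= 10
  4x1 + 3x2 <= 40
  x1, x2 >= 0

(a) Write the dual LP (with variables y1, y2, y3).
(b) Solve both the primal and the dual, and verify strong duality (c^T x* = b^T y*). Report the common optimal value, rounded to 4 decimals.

The standard primal-dual pair for 'max c^T x s.t. A x <= b, x >= 0' is:
  Dual:  min b^T y  s.t.  A^T y >= c,  y >= 0.

So the dual LP is:
  minimize  6y1 + 10y2 + 40y3
  subject to:
    y1 + 4y3 >= 3
    y2 + 3y3 >= 2
    y1, y2, y3 >= 0

Solving the primal: x* = (6, 5.3333).
  primal value c^T x* = 28.6667.
Solving the dual: y* = (0.3333, 0, 0.6667).
  dual value b^T y* = 28.6667.
Strong duality: c^T x* = b^T y*. Confirmed.

28.6667


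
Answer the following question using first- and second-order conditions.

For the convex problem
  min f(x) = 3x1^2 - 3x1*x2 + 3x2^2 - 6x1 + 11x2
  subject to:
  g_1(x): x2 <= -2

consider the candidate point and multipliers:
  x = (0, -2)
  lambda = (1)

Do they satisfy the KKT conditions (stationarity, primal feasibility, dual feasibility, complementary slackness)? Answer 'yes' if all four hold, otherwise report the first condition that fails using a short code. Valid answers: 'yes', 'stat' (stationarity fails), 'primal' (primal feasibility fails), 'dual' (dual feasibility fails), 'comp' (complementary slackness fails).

Gradient of f: grad f(x) = Q x + c = (0, -1)
Constraint values g_i(x) = a_i^T x - b_i:
  g_1((0, -2)) = 0
Stationarity residual: grad f(x) + sum_i lambda_i a_i = (0, 0)
  -> stationarity OK
Primal feasibility (all g_i <= 0): OK
Dual feasibility (all lambda_i >= 0): OK
Complementary slackness (lambda_i * g_i(x) = 0 for all i): OK

Verdict: yes, KKT holds.

yes


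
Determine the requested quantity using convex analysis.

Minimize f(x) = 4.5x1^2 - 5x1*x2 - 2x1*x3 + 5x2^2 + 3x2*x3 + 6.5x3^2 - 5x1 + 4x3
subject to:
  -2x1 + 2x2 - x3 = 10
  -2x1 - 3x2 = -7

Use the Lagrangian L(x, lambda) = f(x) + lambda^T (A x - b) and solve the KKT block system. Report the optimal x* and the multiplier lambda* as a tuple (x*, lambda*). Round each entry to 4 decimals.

Form the Lagrangian:
  L(x, lambda) = (1/2) x^T Q x + c^T x + lambda^T (A x - b)
Stationarity (grad_x L = 0): Q x + c + A^T lambda = 0.
Primal feasibility: A x = b.

This gives the KKT block system:
  [ Q   A^T ] [ x     ]   [-c ]
  [ A    0  ] [ lambda ] = [ b ]

Solving the linear system:
  x*      = (-0.9599, 2.9733, -2.1336)
  lambda* = (-12.8977, 0.7786)
  f(x*)   = 65.3463

x* = (-0.9599, 2.9733, -2.1336), lambda* = (-12.8977, 0.7786)


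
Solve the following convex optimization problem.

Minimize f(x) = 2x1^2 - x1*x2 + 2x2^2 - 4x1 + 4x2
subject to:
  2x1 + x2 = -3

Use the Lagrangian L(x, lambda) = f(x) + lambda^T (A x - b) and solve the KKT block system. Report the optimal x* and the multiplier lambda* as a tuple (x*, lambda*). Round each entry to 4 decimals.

Form the Lagrangian:
  L(x, lambda) = (1/2) x^T Q x + c^T x + lambda^T (A x - b)
Stationarity (grad_x L = 0): Q x + c + A^T lambda = 0.
Primal feasibility: A x = b.

This gives the KKT block system:
  [ Q   A^T ] [ x     ]   [-c ]
  [ A    0  ] [ lambda ] = [ b ]

Solving the linear system:
  x*      = (-0.625, -1.75)
  lambda* = (2.375)
  f(x*)   = 1.3125

x* = (-0.625, -1.75), lambda* = (2.375)


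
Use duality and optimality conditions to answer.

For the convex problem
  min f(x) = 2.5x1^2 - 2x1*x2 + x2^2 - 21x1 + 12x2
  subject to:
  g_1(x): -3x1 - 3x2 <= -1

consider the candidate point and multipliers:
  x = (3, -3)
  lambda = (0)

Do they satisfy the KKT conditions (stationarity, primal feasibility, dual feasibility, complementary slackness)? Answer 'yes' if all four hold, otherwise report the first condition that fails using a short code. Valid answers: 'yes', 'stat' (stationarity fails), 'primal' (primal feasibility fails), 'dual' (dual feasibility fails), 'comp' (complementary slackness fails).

Gradient of f: grad f(x) = Q x + c = (0, 0)
Constraint values g_i(x) = a_i^T x - b_i:
  g_1((3, -3)) = 1
Stationarity residual: grad f(x) + sum_i lambda_i a_i = (0, 0)
  -> stationarity OK
Primal feasibility (all g_i <= 0): FAILS
Dual feasibility (all lambda_i >= 0): OK
Complementary slackness (lambda_i * g_i(x) = 0 for all i): OK

Verdict: the first failing condition is primal_feasibility -> primal.

primal


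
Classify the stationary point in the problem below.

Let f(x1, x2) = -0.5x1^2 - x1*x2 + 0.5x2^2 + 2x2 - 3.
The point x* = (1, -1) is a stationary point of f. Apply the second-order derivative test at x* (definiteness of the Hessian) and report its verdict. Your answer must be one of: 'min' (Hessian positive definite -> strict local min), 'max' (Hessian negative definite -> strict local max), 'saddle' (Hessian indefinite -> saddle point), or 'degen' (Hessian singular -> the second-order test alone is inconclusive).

Compute the Hessian H = grad^2 f:
  H = [[-1, -1], [-1, 1]]
Verify stationarity: grad f(x*) = H x* + g = (0, 0).
Eigenvalues of H: -1.4142, 1.4142.
Eigenvalues have mixed signs, so H is indefinite -> x* is a saddle point.

saddle


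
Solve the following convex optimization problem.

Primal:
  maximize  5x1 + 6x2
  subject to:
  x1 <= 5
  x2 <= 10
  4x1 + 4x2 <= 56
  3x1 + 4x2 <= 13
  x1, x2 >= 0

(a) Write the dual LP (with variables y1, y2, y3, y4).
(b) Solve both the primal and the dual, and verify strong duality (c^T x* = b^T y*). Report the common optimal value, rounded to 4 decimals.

The standard primal-dual pair for 'max c^T x s.t. A x <= b, x >= 0' is:
  Dual:  min b^T y  s.t.  A^T y >= c,  y >= 0.

So the dual LP is:
  minimize  5y1 + 10y2 + 56y3 + 13y4
  subject to:
    y1 + 4y3 + 3y4 >= 5
    y2 + 4y3 + 4y4 >= 6
    y1, y2, y3, y4 >= 0

Solving the primal: x* = (4.3333, 0).
  primal value c^T x* = 21.6667.
Solving the dual: y* = (0, 0, 0, 1.6667).
  dual value b^T y* = 21.6667.
Strong duality: c^T x* = b^T y*. Confirmed.

21.6667


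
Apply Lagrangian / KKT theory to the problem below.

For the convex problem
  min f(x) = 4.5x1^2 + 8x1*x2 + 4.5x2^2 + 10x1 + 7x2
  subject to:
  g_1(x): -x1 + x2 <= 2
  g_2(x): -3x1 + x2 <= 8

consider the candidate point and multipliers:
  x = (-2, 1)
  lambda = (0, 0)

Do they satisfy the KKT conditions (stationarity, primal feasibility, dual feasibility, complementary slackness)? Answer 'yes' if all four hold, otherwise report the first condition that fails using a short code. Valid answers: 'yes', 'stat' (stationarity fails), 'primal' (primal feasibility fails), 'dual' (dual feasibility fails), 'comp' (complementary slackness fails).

Gradient of f: grad f(x) = Q x + c = (0, 0)
Constraint values g_i(x) = a_i^T x - b_i:
  g_1((-2, 1)) = 1
  g_2((-2, 1)) = -1
Stationarity residual: grad f(x) + sum_i lambda_i a_i = (0, 0)
  -> stationarity OK
Primal feasibility (all g_i <= 0): FAILS
Dual feasibility (all lambda_i >= 0): OK
Complementary slackness (lambda_i * g_i(x) = 0 for all i): OK

Verdict: the first failing condition is primal_feasibility -> primal.

primal


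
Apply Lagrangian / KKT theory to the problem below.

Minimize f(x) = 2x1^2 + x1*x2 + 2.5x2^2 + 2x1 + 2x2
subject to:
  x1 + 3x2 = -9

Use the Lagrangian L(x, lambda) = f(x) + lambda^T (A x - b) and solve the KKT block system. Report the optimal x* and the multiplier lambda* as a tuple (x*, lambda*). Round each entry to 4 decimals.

Form the Lagrangian:
  L(x, lambda) = (1/2) x^T Q x + c^T x + lambda^T (A x - b)
Stationarity (grad_x L = 0): Q x + c + A^T lambda = 0.
Primal feasibility: A x = b.

This gives the KKT block system:
  [ Q   A^T ] [ x     ]   [-c ]
  [ A    0  ] [ lambda ] = [ b ]

Solving the linear system:
  x*      = (-0.8571, -2.7143)
  lambda* = (4.1429)
  f(x*)   = 15.0714

x* = (-0.8571, -2.7143), lambda* = (4.1429)


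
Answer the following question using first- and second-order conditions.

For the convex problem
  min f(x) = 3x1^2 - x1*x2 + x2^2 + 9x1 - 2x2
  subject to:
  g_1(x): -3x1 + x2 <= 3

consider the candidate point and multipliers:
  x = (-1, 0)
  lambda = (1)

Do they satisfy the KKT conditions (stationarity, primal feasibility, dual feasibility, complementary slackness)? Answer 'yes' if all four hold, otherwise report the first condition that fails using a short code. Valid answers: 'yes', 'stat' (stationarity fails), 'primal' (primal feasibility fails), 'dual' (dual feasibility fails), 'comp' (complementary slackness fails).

Gradient of f: grad f(x) = Q x + c = (3, -1)
Constraint values g_i(x) = a_i^T x - b_i:
  g_1((-1, 0)) = 0
Stationarity residual: grad f(x) + sum_i lambda_i a_i = (0, 0)
  -> stationarity OK
Primal feasibility (all g_i <= 0): OK
Dual feasibility (all lambda_i >= 0): OK
Complementary slackness (lambda_i * g_i(x) = 0 for all i): OK

Verdict: yes, KKT holds.

yes


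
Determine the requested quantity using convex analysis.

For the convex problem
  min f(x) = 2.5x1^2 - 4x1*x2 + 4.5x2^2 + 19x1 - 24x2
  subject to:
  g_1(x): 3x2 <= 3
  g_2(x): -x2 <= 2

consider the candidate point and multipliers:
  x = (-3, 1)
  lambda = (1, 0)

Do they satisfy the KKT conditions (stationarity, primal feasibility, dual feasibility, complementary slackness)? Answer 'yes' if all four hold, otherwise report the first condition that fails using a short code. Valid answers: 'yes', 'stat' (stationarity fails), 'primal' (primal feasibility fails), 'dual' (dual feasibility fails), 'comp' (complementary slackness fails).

Gradient of f: grad f(x) = Q x + c = (0, -3)
Constraint values g_i(x) = a_i^T x - b_i:
  g_1((-3, 1)) = 0
  g_2((-3, 1)) = -3
Stationarity residual: grad f(x) + sum_i lambda_i a_i = (0, 0)
  -> stationarity OK
Primal feasibility (all g_i <= 0): OK
Dual feasibility (all lambda_i >= 0): OK
Complementary slackness (lambda_i * g_i(x) = 0 for all i): OK

Verdict: yes, KKT holds.

yes


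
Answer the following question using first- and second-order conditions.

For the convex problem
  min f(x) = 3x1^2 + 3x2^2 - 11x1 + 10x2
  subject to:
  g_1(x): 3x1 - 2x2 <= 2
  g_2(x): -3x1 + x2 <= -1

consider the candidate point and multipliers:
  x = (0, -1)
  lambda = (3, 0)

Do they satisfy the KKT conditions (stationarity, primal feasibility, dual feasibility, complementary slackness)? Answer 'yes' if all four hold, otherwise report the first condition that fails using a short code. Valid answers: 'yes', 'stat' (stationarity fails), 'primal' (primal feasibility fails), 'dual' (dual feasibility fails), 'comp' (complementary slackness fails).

Gradient of f: grad f(x) = Q x + c = (-11, 4)
Constraint values g_i(x) = a_i^T x - b_i:
  g_1((0, -1)) = 0
  g_2((0, -1)) = 0
Stationarity residual: grad f(x) + sum_i lambda_i a_i = (-2, -2)
  -> stationarity FAILS
Primal feasibility (all g_i <= 0): OK
Dual feasibility (all lambda_i >= 0): OK
Complementary slackness (lambda_i * g_i(x) = 0 for all i): OK

Verdict: the first failing condition is stationarity -> stat.

stat


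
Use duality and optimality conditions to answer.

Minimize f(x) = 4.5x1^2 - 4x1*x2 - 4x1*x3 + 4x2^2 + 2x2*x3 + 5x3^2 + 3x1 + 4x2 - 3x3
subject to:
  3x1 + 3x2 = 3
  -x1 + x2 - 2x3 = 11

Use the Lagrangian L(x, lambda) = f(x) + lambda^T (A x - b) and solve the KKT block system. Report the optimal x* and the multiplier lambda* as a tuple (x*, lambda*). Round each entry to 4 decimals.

Form the Lagrangian:
  L(x, lambda) = (1/2) x^T Q x + c^T x + lambda^T (A x - b)
Stationarity (grad_x L = 0): Q x + c + A^T lambda = 0.
Primal feasibility: A x = b.

This gives the KKT block system:
  [ Q   A^T ] [ x     ]   [-c ]
  [ A    0  ] [ lambda ] = [ b ]

Solving the linear system:
  x*      = (-1.4468, 2.4468, -3.5532)
  lambda* = (-2.7766, -13.9255)
  f(x*)   = 88.8085

x* = (-1.4468, 2.4468, -3.5532), lambda* = (-2.7766, -13.9255)


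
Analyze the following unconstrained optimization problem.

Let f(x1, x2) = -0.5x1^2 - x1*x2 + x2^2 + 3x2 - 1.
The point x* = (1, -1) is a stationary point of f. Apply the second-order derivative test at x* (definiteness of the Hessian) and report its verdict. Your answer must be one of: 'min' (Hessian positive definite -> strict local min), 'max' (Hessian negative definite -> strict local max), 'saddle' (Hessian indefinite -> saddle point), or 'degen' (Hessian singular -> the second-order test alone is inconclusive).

Compute the Hessian H = grad^2 f:
  H = [[-1, -1], [-1, 2]]
Verify stationarity: grad f(x*) = H x* + g = (0, 0).
Eigenvalues of H: -1.3028, 2.3028.
Eigenvalues have mixed signs, so H is indefinite -> x* is a saddle point.

saddle


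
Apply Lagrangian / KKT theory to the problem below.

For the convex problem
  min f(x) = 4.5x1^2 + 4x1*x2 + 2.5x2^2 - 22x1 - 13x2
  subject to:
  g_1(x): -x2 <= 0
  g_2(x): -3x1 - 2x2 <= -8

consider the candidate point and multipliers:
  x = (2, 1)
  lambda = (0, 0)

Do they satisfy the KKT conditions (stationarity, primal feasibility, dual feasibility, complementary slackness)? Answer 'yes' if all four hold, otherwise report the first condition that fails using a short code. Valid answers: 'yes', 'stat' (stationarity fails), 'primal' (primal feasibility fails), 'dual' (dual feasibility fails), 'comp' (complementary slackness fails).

Gradient of f: grad f(x) = Q x + c = (0, 0)
Constraint values g_i(x) = a_i^T x - b_i:
  g_1((2, 1)) = -1
  g_2((2, 1)) = 0
Stationarity residual: grad f(x) + sum_i lambda_i a_i = (0, 0)
  -> stationarity OK
Primal feasibility (all g_i <= 0): OK
Dual feasibility (all lambda_i >= 0): OK
Complementary slackness (lambda_i * g_i(x) = 0 for all i): OK

Verdict: yes, KKT holds.

yes
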